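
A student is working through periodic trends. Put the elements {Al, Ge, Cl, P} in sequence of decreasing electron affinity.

Adding an electron releases more energy for atoms nearer the top right (short of the noble gases).
Neither a single period nor a single group — weigh both effects.
P > Al: P lies to the right of Al in period 3, so the across-period effect alone puts P higher.
Ge > P: this pair runs against the simple trend — see the exception note.
Cl > Ge: relative to Ge, both the across-period and down-group shifts push Cl's electron affinity up.
Note the exception: Ge has a higher electron affinity than P, contrary to the simple trend — adding an electron to P's half-filled np³ subshell costs electron-pairing energy.
Tabulated electron affinity (kJ/mol): Al 42, P 72, Cl 349, Ge 119.
So from highest to lowest: Cl > Ge > P > Al.

Cl, Ge, P, Al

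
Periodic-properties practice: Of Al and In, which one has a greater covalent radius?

In

Atomic radius shrinks across a period as nuclear charge pulls the same shell inward, and grows down a group as new shells are added.
All are in group 13, so atomic radius increases down the group.
So In has the greater covalent radius (In > Al).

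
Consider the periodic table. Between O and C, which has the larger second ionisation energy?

Consider each +1 ion: O⁺ still has 5 valence electrons; C⁺ still has 3 valence electrons.
All are still removing valence electrons, so compare the +1 ions as you would atoms: IE_2 generally rises across a period (higher Z_eff) and falls down a group (larger shell), subject to the usual subshell exceptions.
Valence configurations: O⁺ [He]2s²2p³, C⁺ [He]2s²2p¹.
The numbers (kJ/mol): O 3388, C 2353.
Putting it together, IE_2: C < O.

O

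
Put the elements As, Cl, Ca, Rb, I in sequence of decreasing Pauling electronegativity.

Cl is in period 3, group 17; Ca is in period 4, group 2; As is in period 4, group 15; Rb is in period 5, group 1; I is in period 5, group 17.
Smaller atoms with higher effective nuclear charge are more electronegative.
Neither a single period nor a single group — weigh both effects.
Ca > Rb: both effects reinforce here, so Ca is clearly the higher of the two.
As > Ca: As lies to the right of Ca in period 4, so the across-period effect alone puts As higher.
I > As: period and group pull opposite ways; the across-period shift dominates (2.66 vs 2.18).
Cl > I: Cl sits above I in group 17, so the down-group effect alone puts Cl higher.
Approximate values (Pauling): Cl 3.16, Ca 1.00, As 2.18, Rb 0.82, I 2.66.
So from highest to lowest: Cl > I > As > Ca > Rb.

Cl > I > As > Ca > Rb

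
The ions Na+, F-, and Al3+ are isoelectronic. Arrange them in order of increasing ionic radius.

All of these have 10 electrons, so size is governed by nuclear charge alone: the more protons, the stronger the pull on the same electron cloud, and the smaller the ion.
Nuclear charges: Al3+ (Z=13), Na+ (Z=11), F- (Z=9).
Smallest to largest: Al3+ < Na+ < F-.

Al3+, Na+, F-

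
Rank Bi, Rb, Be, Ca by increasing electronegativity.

Be is in period 2, group 2; Ca is in period 4, group 2; Rb is in period 5, group 1; Bi is in period 6, group 15.
Atoms toward the upper right of the periodic table pull bonding electrons most strongly.
These span different periods and groups, so the two trends combine.
Ca > Rb: both effects reinforce here, so Ca is clearly the higher of the two.
Be > Ca: they share group 2; the group trend gives Be the larger value.
Bi > Be: period and group pull opposite ways; the across-period shift dominates (2.02 vs 1.57).
Approximate values (Pauling): Be 1.57, Ca 1.00, Rb 0.82, Bi 2.02.
So from lowest to highest: Rb < Ca < Be < Bi.

Rb < Ca < Be < Bi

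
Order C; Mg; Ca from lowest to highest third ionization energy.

C < Ca < Mg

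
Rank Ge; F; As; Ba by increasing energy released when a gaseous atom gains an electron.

F is in period 2, group 17; Ge is in period 4, group 14; As is in period 4, group 15; Ba is in period 6, group 2.
Atoms with high Z_eff and room in the valence shell (especially the halogens) have the most exothermic electron affinities.
Here both period and group differ, so the two effects have to be weighed against each other.
As > Ba: relative to Ba, both the across-period and down-group shifts push As's electron affinity up.
Ge > As: this pair runs against the simple trend — see the exception note.
F > Ge: both effects reinforce here, so F is clearly the higher of the two.
Note the exception: Ge has a higher electron affinity than As, contrary to the simple trend — adding an electron to As's half-filled 4p³ is unfavourable, so Ge (4p²) has the more exothermic EA.
Tabulated electron affinity (kJ/mol): F 328, Ge 119, As 78, Ba 14.
So from lowest to highest: Ba < As < Ge < F.

Ba < As < Ge < F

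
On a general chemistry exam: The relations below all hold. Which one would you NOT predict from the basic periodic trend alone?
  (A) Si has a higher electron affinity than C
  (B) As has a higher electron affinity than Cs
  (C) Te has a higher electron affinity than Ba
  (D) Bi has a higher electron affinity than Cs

The general trend: electron affinity increases across a period and decreases down a group.
(A) Si (period 3, group 14) vs C (period 2, group 14): the stated order contradicts the simple trend.
(B) As (period 4, group 15) vs Cs (period 6, group 1): the stated order agrees with the simple trend.
(C) Te (period 5, group 16) vs Ba (period 6, group 2): the stated order agrees with the simple trend.
(D) Bi (period 6, group 15) vs Cs (period 6, group 1): the stated order agrees with the simple trend.
The exception is (A): Si's larger, more diffuse 3p orbitals accept an added electron slightly more readily than C's compact 2p.

(A)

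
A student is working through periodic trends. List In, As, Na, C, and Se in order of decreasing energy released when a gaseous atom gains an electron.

C is in period 2, group 14; Na is in period 3, group 1; As is in period 4, group 15; Se is in period 4, group 16; In is in period 5, group 13.
EA tends to increase across a period and decrease down a group, though the pattern is less regular than for IE or radius.
Here both period and group differ, so the two effects have to be weighed against each other.
Na > In: period and group pull opposite ways; the down-group shift dominates (53 vs 29 kJ/mol).
As > Na: the two effects oppose for this pair; the across-period effect wins (78 vs 53 kJ/mol).
C > As: the two effects oppose for this pair; the down-group effect wins (122 vs 78 kJ/mol).
Se > C: period and group pull opposite ways; the across-period shift dominates (195 vs 122 kJ/mol).
Approximate values (kJ/mol): C 122, Na 53, As 78, Se 195, In 29.
So from highest to lowest: Se > C > As > Na > In.

Se, C, As, Na, In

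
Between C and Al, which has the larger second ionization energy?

IE_2 is the cost of taking one more electron from the +1 cation: C⁺ still has 3 valence electrons; Al⁺ still has 2 valence electrons.
All are still removing valence electrons, so compare the +1 ions as you would atoms: IE_2 generally rises across a period (higher Z_eff) and falls down a group (larger shell), subject to the usual subshell exceptions.
Valence configurations: C⁺ [He]2s²2p¹, Al⁺ [Ne]3s².
Approximate IE_2 values (kJ/mol): C 2353, Al 1817.
Putting it together, IE_2: Al < C.

C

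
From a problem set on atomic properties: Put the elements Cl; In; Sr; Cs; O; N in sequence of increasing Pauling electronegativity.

N is in period 2, group 15; O is in period 2, group 16; Cl is in period 3, group 17; Sr is in period 5, group 2; In is in period 5, group 13; Cs is in period 6, group 1.
Electronegativity increases across a period and decreases down a group, tracking effective nuclear charge and atomic size.
These span different periods and groups, so the two trends combine.
Sr > Cs: relative to Cs, both the across-period and down-group shifts push Sr's electronegativity up.
In > Sr: both are in period 5; the period trend gives In the larger value.
N > In: both effects reinforce here, so N is clearly the higher of the two.
Cl > N: period and group pull opposite ways; the across-period shift dominates (3.16 vs 3.04).
O > Cl: the two effects oppose for this pair; the down-group effect wins (3.44 vs 3.16).
Tabulated electronegativity (Pauling): N 3.04, O 3.44, Cl 3.16, Sr 0.95, In 1.78, Cs 0.79.
So from lowest to highest: Cs < Sr < In < N < Cl < O.

Cs < Sr < In < N < Cl < O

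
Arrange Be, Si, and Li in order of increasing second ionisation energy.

Consider each +1 ion: Be⁺ still has 1 valence electron; Si⁺ still has 3 valence electrons; Li⁺ is the bare [He] core.
Core electrons are held far more tightly than valence electrons, so Li tops the IE_2 order.
Valence configurations: Be⁺ [He]2s¹, Si⁺ [Ne]3s²3p¹.
Approximate IE_2 values (kJ/mol): Be 1757, Si 1577, Li 7298.
Hence IE_2: Si < Be < Li.

Si, Be, Li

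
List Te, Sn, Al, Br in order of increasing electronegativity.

Al, Sn, Te, Br

Electronegativity increases across a period and decreases down a group, tracking effective nuclear charge and atomic size.
These span different periods and groups, so the two trends combine.
Sn > Al: period and group pull opposite ways; the across-period shift dominates (1.96 vs 1.61).
Te > Sn: Te lies to the right of Sn in period 5, so the across-period effect alone puts Te higher.
Br > Te: relative to Te, both the across-period and down-group shifts push Br's electronegativity up.
For reference (Pauling): Al 1.61, Br 2.96, Sn 1.96, Te 2.10.
So from lowest to highest: Al < Sn < Te < Br.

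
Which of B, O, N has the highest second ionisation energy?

O

IE_2 is the cost of taking one more electron from the +1 cation: B⁺ still has 2 valence electrons; O⁺ still has 5 valence electrons; N⁺ still has 4 valence electrons.
All are still removing valence electrons, so compare the +1 ions as you would atoms: IE_2 generally rises across a period (higher Z_eff) and falls down a group (larger shell), subject to the usual subshell exceptions.
Valence configurations: B⁺ [He]2s², O⁺ [He]2s²2p³, N⁺ [He]2s²2p².
Tabulated IE_2 (kJ/mol): B 2427, O 3388, N 2856.
Putting it together, IE_2: B < N < O.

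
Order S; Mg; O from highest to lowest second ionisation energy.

O > S > Mg

The second ionization energy removes an electron from the +1 ion. For each element: S⁺ still has 5 valence electrons; Mg⁺ still has 1 valence electron; O⁺ still has 5 valence electrons.
All are still removing valence electrons, so compare the +1 ions as you would atoms: IE_2 generally rises across a period (higher Z_eff) and falls down a group (larger shell), subject to the usual subshell exceptions.
Valence configurations: S⁺ [Ne]3s²3p³, Mg⁺ [Ne]3s¹, O⁺ [He]2s²2p³.
Tabulated IE_2 (kJ/mol): S 2252, Mg 1451, O 3388.
Overall IE_2 order: Mg < S < O.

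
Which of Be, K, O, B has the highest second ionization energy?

O

The second ionization energy removes an electron from the +1 ion. For each element: Be⁺ still has 1 valence electron; K⁺ is the bare [Ar] core; O⁺ still has 5 valence electrons; B⁺ still has 2 valence electrons.
Usually core removal costs more than valence removal, but here the competition is close: a tightly held n=2 valence electron can cost more to remove than an n=3 core electron, so the actual values have to decide it.
Valence configurations: Be⁺ [He]2s¹, O⁺ [He]2s²2p³, B⁺ [He]2s².
Approximate IE_2 values (kJ/mol): Be 1757, K 3052, O 3388, B 2427.
Hence IE_2: Be < B < K < O.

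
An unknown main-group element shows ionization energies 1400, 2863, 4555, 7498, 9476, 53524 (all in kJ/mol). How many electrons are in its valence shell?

Look for the largest jump between consecutive ionization energies: IE6/IE5 ≈ 5.6, far larger than any earlier ratio.
That jump marks the point where a core electron is being removed. So the atom has 5 valence electrons.

5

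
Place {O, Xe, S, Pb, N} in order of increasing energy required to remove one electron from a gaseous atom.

Pb < S < Xe < O < N

N is in period 2, group 15; O is in period 2, group 16; S is in period 3, group 16; Xe is in period 5, group 18; Pb is in period 6, group 14.
IE₁ increases left→right with effective nuclear charge and decreases top→bottom as the valence shell moves farther out.
Neither a single period nor a single group — weigh both effects.
S > Pb: relative to Pb, both the across-period and down-group shifts push S's first ionization energy up.
Xe > S: period and group pull opposite ways; the across-period shift dominates (1170 vs 1000 kJ/mol).
O > Xe: the two effects oppose for this pair; the down-group effect wins (1314 vs 1170 kJ/mol).
N > O: this pair runs against the simple trend — see the exception note.
Note the exception: N has a higher first ionization energy than O, contrary to the simple trend — pairing an electron in O's 2p⁴ costs repulsion energy, so O ionizes more easily than half-filled N (2p³).
Approximate values (kJ/mol): N 1402, O 1314, S 1000, Xe 1170, Pb 716.
So from lowest to highest: Pb < S < Xe < O < N.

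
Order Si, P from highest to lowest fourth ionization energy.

P > Si

IE_4 is the cost of taking one more electron from the +3 cation: Si³⁺ still has 1 valence electron; P³⁺ still has 2 valence electrons.
All are still removing valence electrons, so compare the +3 ions as you would atoms: IE_4 generally rises across a period (higher Z_eff) and falls down a group (larger shell), subject to the usual subshell exceptions.
Valence configurations: Si³⁺ [Ne]3s¹, P³⁺ [Ne]3s².
The numbers (kJ/mol): Si 4356, P 4964.
Hence IE_4: Si < P.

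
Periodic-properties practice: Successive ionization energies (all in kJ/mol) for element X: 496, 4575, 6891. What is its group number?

Group 1

Look for the largest jump between consecutive ionization energies: IE2/IE1 ≈ 9.2, far larger than any earlier ratio.
That jump marks the point where a core electron is being removed. So the atom has 1 valence electron.
A main-group element with 1 valence electron is in group 1.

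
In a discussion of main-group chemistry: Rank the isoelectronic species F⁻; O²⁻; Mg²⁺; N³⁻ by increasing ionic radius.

All of these have 10 electrons, so size is governed by nuclear charge alone: the more protons, the stronger the pull on the same electron cloud, and the smaller the ion.
Nuclear charges: Mg²⁺ (Z=12), F⁻ (Z=9), O²⁻ (Z=8), N³⁻ (Z=7).
Smallest to largest: Mg²⁺ < F⁻ < O²⁻ < N³⁻.

Mg²⁺, F⁻, O²⁻, N³⁻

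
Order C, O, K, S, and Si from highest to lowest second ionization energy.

O > K > C > S > Si

Consider each +1 ion: C⁺ still has 3 valence electrons; O⁺ still has 5 valence electrons; K⁺ is the bare [Ar] core; S⁺ still has 5 valence electrons; Si⁺ still has 3 valence electrons.
Usually core removal costs more than valence removal, but here the competition is close: a tightly held n=2 valence electron can cost more to remove than an n=3 core electron, so the actual values have to decide it.
Valence configurations: C⁺ [He]2s²2p¹, O⁺ [He]2s²2p³, S⁺ [Ne]3s²3p³, Si⁺ [Ne]3s²3p¹.
Approximate IE_2 values (kJ/mol): C 2353, O 3388, K 3052, S 2252, Si 1577.
Overall IE_2 order: Si < S < C < K < O.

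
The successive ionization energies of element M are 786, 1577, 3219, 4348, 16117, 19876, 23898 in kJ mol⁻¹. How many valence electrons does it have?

Look for the largest jump between consecutive ionization energies: IE5/IE4 ≈ 3.7, far larger than any earlier ratio.
That jump marks the point where a core electron is being removed. So the atom has 4 valence electrons.

4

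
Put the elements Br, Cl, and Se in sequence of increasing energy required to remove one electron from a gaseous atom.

First ionization energy rises across a period (greater Z_eff holds electrons more tightly) and falls down a group (valence electrons are farther from the nucleus).
These span different periods and groups, so the two trends combine.
Br > Se: both are in period 4; the period trend gives Br the larger value.
Cl > Br: they share group 17; the group trend gives Cl the larger value.
For reference (kJ/mol): Cl 1251, Se 941, Br 1140.
So from lowest to highest: Se < Br < Cl.

Se, Br, Cl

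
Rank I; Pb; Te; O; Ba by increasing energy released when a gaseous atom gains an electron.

Ba < Pb < O < Te < I

O is in period 2, group 16; Te is in period 5, group 16; I is in period 5, group 17; Ba is in period 6, group 2; Pb is in period 6, group 14.
EA tends to increase across a period and decrease down a group, though the pattern is less regular than for IE or radius.
These span different periods and groups, so the two trends combine.
Pb > Ba: both are in period 6; the period trend gives Pb the larger value.
O > Pb: relative to Pb, both the across-period and down-group shifts push O's electron affinity up.
Te > O: this pair runs against the simple trend — see the exception note.
I > Te: both are in period 5; the period trend gives I the larger value.
Note the exception: Te has a higher electron affinity than O, contrary to the simple trend — O's compact 2p subshell gives strong electron–electron repulsion on the added electron.
For reference (kJ/mol): O 141, Te 190, I 295, Ba 14, Pb 35.
So from lowest to highest: Ba < Pb < O < Te < I.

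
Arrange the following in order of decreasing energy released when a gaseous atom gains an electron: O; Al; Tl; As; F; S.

O is in period 2, group 16; F is in period 2, group 17; Al is in period 3, group 13; S is in period 3, group 16; As is in period 4, group 15; Tl is in period 6, group 13.
Atoms with high Z_eff and room in the valence shell (especially the halogens) have the most exothermic electron affinities.
These span different periods and groups, so the two trends combine.
Al > Tl: they share group 13; the group trend gives Al the larger value.
As > Al: the two effects oppose for this pair; the across-period effect wins (78 vs 42 kJ/mol).
O > As: both effects reinforce here, so O is clearly the higher of the two.
S > O: this pair runs against the simple trend — see the exception note.
F > S: relative to S, both the across-period and down-group shifts push F's electron affinity up.
Note the exception: S has a higher electron affinity than O, contrary to the simple trend — the compact 2p subshell of O repels the added electron more than S's larger 3p does.
Approximate values (kJ/mol): O 141, F 328, Al 42, S 200, As 78, Tl 19.
So from highest to lowest: F > S > O > As > Al > Tl.

F > S > O > As > Al > Tl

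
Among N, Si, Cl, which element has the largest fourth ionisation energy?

The fourth ionization energy removes an electron from the +3 ion. For each element: N³⁺ still has 2 valence electrons; Si³⁺ still has 1 valence electron; Cl³⁺ still has 4 valence electrons.
All are still removing valence electrons, so compare the +3 ions as you would atoms: IE_4 generally rises across a period (higher Z_eff) and falls down a group (larger shell), subject to the usual subshell exceptions.
Valence configurations: N³⁺ [He]2s², Si³⁺ [Ne]3s¹, Cl³⁺ [Ne]3s²3p².
Tabulated IE_4 (kJ/mol): N 7475, Si 4356, Cl 5159.
Overall IE_4 order: Si < Cl < N.

N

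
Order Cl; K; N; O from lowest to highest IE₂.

Cl < N < K < O

Consider each +1 ion: Cl⁺ still has 6 valence electrons; K⁺ is the bare [Ar] core; N⁺ still has 4 valence electrons; O⁺ still has 5 valence electrons.
Usually core removal costs more than valence removal, but here the competition is close: a tightly held n=2 valence electron can cost more to remove than an n=3 core electron, so the actual values have to decide it.
Valence configurations: Cl⁺ [Ne]3s²3p⁴, N⁺ [He]2s²2p², O⁺ [He]2s²2p³.
Approximate IE_2 values (kJ/mol): Cl 2298, K 3052, N 2856, O 3388.
Putting it together, IE_2: Cl < N < K < O.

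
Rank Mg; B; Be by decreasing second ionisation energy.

B > Be > Mg

After 1 electron has been removed, what remains? Mg⁺ still has 1 valence electron; B⁺ still has 2 valence electrons; Be⁺ still has 1 valence electron.
All are still removing valence electrons, so compare the +1 ions as you would atoms: IE_2 generally rises across a period (higher Z_eff) and falls down a group (larger shell), subject to the usual subshell exceptions.
Valence configurations: Mg⁺ [Ne]3s¹, B⁺ [He]2s², Be⁺ [He]2s¹.
The numbers (kJ/mol): Mg 1451, B 2427, Be 1757.
Overall IE_2 order: Mg < Be < B.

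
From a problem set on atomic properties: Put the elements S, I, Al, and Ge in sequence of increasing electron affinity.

Al < Ge < S < I

Al is in period 3, group 13; S is in period 3, group 16; Ge is in period 4, group 14; I is in period 5, group 17.
EA tends to increase across a period and decrease down a group, though the pattern is less regular than for IE or radius.
Here both period and group differ, so the two effects have to be weighed against each other.
Ge > Al: period and group pull opposite ways; the across-period shift dominates (119 vs 42 kJ/mol).
S > Ge: both effects reinforce here, so S is clearly the higher of the two.
I > S: period and group pull opposite ways; the across-period shift dominates (295 vs 200 kJ/mol).
Tabulated electron affinity (kJ/mol): Al 42, S 200, Ge 119, I 295.
So from lowest to highest: Al < Ge < S < I.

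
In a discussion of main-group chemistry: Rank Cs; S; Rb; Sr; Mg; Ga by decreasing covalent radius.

Radius decreases left→right (rising Z_eff, same n) and increases top→bottom (higher n).
Here both period and group differ, so the two effects have to be weighed against each other.
Ga > S: both effects reinforce here, so Ga is clearly the larger of the two.
Mg > Ga: the two effects oppose for this pair; the across-period effect wins (139 vs 124 pm).
Sr > Mg: Sr sits below Mg in group 2, so the down-group effect alone puts Sr larger.
Rb > Sr: both are in period 5; the period trend gives Rb the larger value.
Cs > Rb: Cs sits below Rb in group 1, so the down-group effect alone puts Cs larger.
For reference (pm): Mg 139, S 103, Ga 124, Rb 210, Sr 185, Cs 232.
So from largest to smallest: Cs > Rb > Sr > Mg > Ga > S.

Cs, Rb, Sr, Mg, Ga, S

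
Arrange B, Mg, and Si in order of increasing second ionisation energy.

Mg < Si < B

IE_2 is the cost of taking one more electron from the +1 cation: B⁺ still has 2 valence electrons; Mg⁺ still has 1 valence electron; Si⁺ still has 3 valence electrons.
All are still removing valence electrons, so compare the +1 ions as you would atoms: IE_2 generally rises across a period (higher Z_eff) and falls down a group (larger shell), subject to the usual subshell exceptions.
Valence configurations: B⁺ [He]2s², Mg⁺ [Ne]3s¹, Si⁺ [Ne]3s²3p¹.
The numbers (kJ/mol): B 2427, Mg 1451, Si 1577.
Putting it together, IE_2: Mg < Si < B.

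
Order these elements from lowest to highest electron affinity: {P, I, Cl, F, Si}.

P < Si < I < F < Cl

F is in period 2, group 17; Si is in period 3, group 14; P is in period 3, group 15; Cl is in period 3, group 17; I is in period 5, group 17.
Electron affinity generally becomes more exothermic across a period toward the halogens and less exothermic down a group.
These span different periods and groups, so the two trends combine.
Si > P: this pair runs against the simple trend — see the exception note.
I > Si: the two effects oppose for this pair; the across-period effect wins (295 vs 134 kJ/mol).
F > I: F sits above I in group 17, so the down-group effect alone puts F higher.
Cl > F: this pair runs against the simple trend — see the exception note.
Note the exception: Si has a higher electron affinity than P, contrary to the simple trend — adding an electron to P's half-filled 3p³ is unfavourable, so Si (3p²) has the more exothermic EA.
Note the exception: Cl has a higher electron affinity than F, contrary to the simple trend — F's small 2p subshell makes the incoming electron feel strong e⁻–e⁻ repulsion, so Cl actually releases more energy on gaining an electron.
For reference (kJ/mol): F 328, Si 134, P 72, Cl 349, I 295.
So from lowest to highest: P < Si < I < F < Cl.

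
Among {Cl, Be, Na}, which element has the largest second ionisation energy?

Consider each +1 ion: Cl⁺ still has 6 valence electrons; Be⁺ still has 1 valence electron; Na⁺ is the bare [Ne] core.
Breaking into a closed-shell core is much more expensive than removing a leftover valence electron — Na has the largest IE_2 here.
Valence configurations: Cl⁺ [Ne]3s²3p⁴, Be⁺ [He]2s¹.
Tabulated IE_2 (kJ/mol): Cl 2298, Be 1757, Na 4562.
Hence IE_2: Be < Cl < Na.

Na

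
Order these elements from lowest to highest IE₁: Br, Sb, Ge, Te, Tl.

Tl, Ge, Sb, Te, Br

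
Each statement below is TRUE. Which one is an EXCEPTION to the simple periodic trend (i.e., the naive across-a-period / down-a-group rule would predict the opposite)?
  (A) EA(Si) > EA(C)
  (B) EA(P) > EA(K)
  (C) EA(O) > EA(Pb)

The general trend: electron affinity increases across a period and decreases down a group.
(A) Si (period 3, group 14) vs C (period 2, group 14): the stated order contradicts the simple trend.
(B) P (period 3, group 15) vs K (period 4, group 1): the stated order agrees with the simple trend.
(C) O (period 2, group 16) vs Pb (period 6, group 14): the stated order agrees with the simple trend.
The exception is (A): Si's larger, more diffuse 3p orbitals accept an added electron slightly more readily than C's compact 2p.

(A)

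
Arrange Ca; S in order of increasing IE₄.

S < Ca

Consider each +3 ion: Ca³⁺ is already 1 electron into the core; S³⁺ still has 3 valence electrons.
Core electrons are held far more tightly than valence electrons, so Ca tops the IE_4 order.
Tabulated IE_4 (kJ/mol): Ca 6491, S 4556.
Putting it together, IE_4: S < Ca.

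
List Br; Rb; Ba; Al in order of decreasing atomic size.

Rb, Ba, Al, Br

Al is in period 3, group 13; Br is in period 4, group 17; Rb is in period 5, group 1; Ba is in period 6, group 2.
Radius decreases left→right (rising Z_eff, same n) and increases top→bottom (higher n).
Here both period and group differ, so the two effects have to be weighed against each other.
Al > Br: the two effects oppose for this pair; the across-period effect wins (126 vs 114 pm).
Ba > Al: both effects reinforce here, so Ba is clearly the larger of the two.
Rb > Ba: the two effects oppose for this pair; the across-period effect wins (210 vs 196 pm).
Approximate values (pm): Al 126, Br 114, Rb 210, Ba 196.
So from largest to smallest: Rb > Ba > Al > Br.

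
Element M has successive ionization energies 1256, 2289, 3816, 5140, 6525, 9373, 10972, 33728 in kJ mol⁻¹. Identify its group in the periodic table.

Group 17

Look for the largest jump between consecutive ionization energies: IE8/IE7 ≈ 3.1, far larger than any earlier ratio.
That jump marks the point where a core electron is being removed. So the atom has 7 valence electrons.
A main-group element with 7 valence electrons is in group 17.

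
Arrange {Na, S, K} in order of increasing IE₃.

S < K < Na

The third ionization energy removes an electron from the +2 ion. For each element: Na²⁺ is already 1 electron into the core; S²⁺ still has 4 valence electrons; K²⁺ is already 1 electron into the core.
Pulling an electron out of a noble-gas core costs far more than removing a remaining valence electron, so K and Na sit at the high end of IE_3.
The numbers (kJ/mol): Na 6910, S 3357, K 4420.
Overall IE_3 order: S < K < Na.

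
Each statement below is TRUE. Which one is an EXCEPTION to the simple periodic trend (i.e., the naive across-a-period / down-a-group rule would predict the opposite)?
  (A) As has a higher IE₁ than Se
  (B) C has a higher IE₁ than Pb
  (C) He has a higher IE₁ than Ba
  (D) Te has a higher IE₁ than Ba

(A)

The general trend: IE₁ increases across a period and decreases down a group.
(A) As (period 4, group 15) vs Se (period 4, group 16): the stated order contradicts the simple trend.
(B) C (period 2, group 14) vs Pb (period 6, group 14): the stated order agrees with the simple trend.
(C) He (period 1, group 18) vs Ba (period 6, group 2): the stated order agrees with the simple trend.
(D) Te (period 5, group 16) vs Ba (period 6, group 2): the stated order agrees with the simple trend.
The exception is (A): Se (4p⁴) ionizes more easily than half-filled As (4p³).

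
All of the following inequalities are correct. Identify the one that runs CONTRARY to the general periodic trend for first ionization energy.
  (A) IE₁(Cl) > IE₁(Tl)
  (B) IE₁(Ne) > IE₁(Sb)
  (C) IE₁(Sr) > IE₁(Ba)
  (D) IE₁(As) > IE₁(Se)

(D)

The general trend: first ionization energy increases across a period and decreases down a group.
(A) Cl (period 3, group 17) vs Tl (period 6, group 13): the stated order agrees with the simple trend.
(B) Ne (period 2, group 18) vs Sb (period 5, group 15): the stated order agrees with the simple trend.
(C) Sr (period 5, group 2) vs Ba (period 6, group 2): the stated order agrees with the simple trend.
(D) As (period 4, group 15) vs Se (period 4, group 16): the stated order contradicts the simple trend.
The exception is (D): Se (4p⁴) ionizes more easily than half-filled As (4p³).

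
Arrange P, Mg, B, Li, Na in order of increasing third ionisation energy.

IE_3 is the cost of taking one more electron from the +2 cation: P²⁺ still has 3 valence electrons; Mg²⁺ is the bare [Ne] core; B²⁺ still has 1 valence electron; Li²⁺ is already 1 electron into the core; Na²⁺ is already 1 electron into the core.
Breaking into a closed-shell core is much more expensive than removing a leftover valence electron — Na, Mg and Li have the largest IE_3 here.
Valence configurations: P²⁺ [Ne]3s²3p¹, B²⁺ [He]2s¹.
Tabulated IE_3 (kJ/mol): P 2914, Mg 7733, B 3660, Li 11815, Na 6910.
Hence IE_3: P < B < Na < Mg < Li.

P < B < Na < Mg < Li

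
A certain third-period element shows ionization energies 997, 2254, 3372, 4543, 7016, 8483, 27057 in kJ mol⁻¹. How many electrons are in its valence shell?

6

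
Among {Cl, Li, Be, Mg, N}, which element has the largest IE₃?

Be

Consider each +2 ion: Cl²⁺ still has 5 valence electrons; Li²⁺ is already 1 electron into the core; Be²⁺ is the bare [He] core; Mg²⁺ is the bare [Ne] core; N²⁺ still has 3 valence electrons.
Pulling an electron out of a noble-gas core costs far more than removing a remaining valence electron, so Mg, Li and Be sit at the high end of IE_3.
Valence configurations: Cl²⁺ [Ne]3s²3p³, N²⁺ [He]2s²2p¹.
Tabulated IE_3 (kJ/mol): Cl 3822, Li 11815, Be 14849, Mg 7733, N 4578.
Hence IE_3: Cl < N < Mg < Li < Be.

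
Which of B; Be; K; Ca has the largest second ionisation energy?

After 1 electron has been removed, what remains? B⁺ still has 2 valence electrons; Be⁺ still has 1 valence electron; K⁺ is the bare [Ar] core; Ca⁺ still has 1 valence electron.
Breaking into a closed-shell core is much more expensive than removing a leftover valence electron — K has the largest IE_2 here.
Valence configurations: B⁺ [He]2s², Be⁺ [He]2s¹, Ca⁺ [Ar]4s¹.
Approximate IE_2 values (kJ/mol): B 2427, Be 1757, K 3052, Ca 1145.
Overall IE_2 order: Ca < Be < B < K.

K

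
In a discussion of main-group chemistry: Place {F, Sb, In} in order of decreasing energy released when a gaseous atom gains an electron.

F is in period 2, group 17; In is in period 5, group 13; Sb is in period 5, group 15.
EA tends to increase across a period and decrease down a group, though the pattern is less regular than for IE or radius.
These span different periods and groups, so the two trends combine.
Sb > In: both are in period 5; the period trend gives Sb the larger value.
F > Sb: relative to Sb, both the across-period and down-group shifts push F's electron affinity up.
Tabulated electron affinity (kJ/mol): F 328, In 29, Sb 103.
So from highest to lowest: F > Sb > In.

F > Sb > In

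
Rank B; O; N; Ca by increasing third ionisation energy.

B < N < Ca < O

Consider each +2 ion: B²⁺ still has 1 valence electron; O²⁺ still has 4 valence electrons; N²⁺ still has 3 valence electrons; Ca²⁺ is the bare [Ar] core.
Usually core removal costs more than valence removal, but here the competition is close: a tightly held n=2 valence electron can cost more to remove than an n=3 core electron, so the actual values have to decide it.
Valence configurations: B²⁺ [He]2s¹, O²⁺ [He]2s²2p², N²⁺ [He]2s²2p¹.
Approximate IE_3 values (kJ/mol): B 3660, O 5300, N 4578, Ca 4912.
Overall IE_3 order: B < N < Ca < O.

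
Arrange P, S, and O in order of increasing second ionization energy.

P, S, O

The second ionization energy removes an electron from the +1 ion. For each element: P⁺ still has 4 valence electrons; S⁺ still has 5 valence electrons; O⁺ still has 5 valence electrons.
All are still removing valence electrons, so compare the +1 ions as you would atoms: IE_2 generally rises across a period (higher Z_eff) and falls down a group (larger shell), subject to the usual subshell exceptions.
Valence configurations: P⁺ [Ne]3s²3p², S⁺ [Ne]3s²3p³, O⁺ [He]2s²2p³.
Approximate IE_2 values (kJ/mol): P 1907, S 2252, O 3388.
So the second ionization energies run P < S < O.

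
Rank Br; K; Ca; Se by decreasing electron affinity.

Br, Se, K, Ca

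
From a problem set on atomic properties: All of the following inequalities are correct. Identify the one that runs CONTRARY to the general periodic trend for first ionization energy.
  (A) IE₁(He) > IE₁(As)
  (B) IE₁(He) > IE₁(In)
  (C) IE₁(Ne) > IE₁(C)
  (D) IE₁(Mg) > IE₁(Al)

(D)

The general trend: first ionization energy increases across a period and decreases down a group.
(A) He (period 1, group 18) vs As (period 4, group 15): the stated order agrees with the simple trend.
(B) He (period 1, group 18) vs In (period 5, group 13): the stated order agrees with the simple trend.
(C) Ne (period 2, group 18) vs C (period 2, group 14): the stated order agrees with the simple trend.
(D) Mg (period 3, group 2) vs Al (period 3, group 13): the stated order contradicts the simple trend.
The exception is (D): Al's single 3p electron is easier to remove than one from Mg's filled 3s².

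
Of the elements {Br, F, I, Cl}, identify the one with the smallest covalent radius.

F

F is in period 2, group 17; Cl is in period 3, group 17; Br is in period 4, group 17; I is in period 5, group 17.
Atomic radius shrinks across a period as nuclear charge pulls the same shell inward, and grows down a group as new shells are added.
All are in group 17, so atomic radius increases down the group.
The smallest covalent radius among these belongs to F.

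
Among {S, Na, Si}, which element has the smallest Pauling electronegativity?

Na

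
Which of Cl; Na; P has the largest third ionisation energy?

Na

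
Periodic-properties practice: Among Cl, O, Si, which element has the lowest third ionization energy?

Si

After 2 electrons have been removed, what remains? Cl²⁺ still has 5 valence electrons; O²⁺ still has 4 valence electrons; Si²⁺ still has 2 valence electrons.
All are still removing valence electrons, so compare the +2 ions as you would atoms: IE_3 generally rises across a period (higher Z_eff) and falls down a group (larger shell), subject to the usual subshell exceptions.
Valence configurations: Cl²⁺ [Ne]3s²3p³, O²⁺ [He]2s²2p², Si²⁺ [Ne]3s².
Approximate IE_3 values (kJ/mol): Cl 3822, O 5300, Si 3232.
Putting it together, IE_3: Si < Cl < O.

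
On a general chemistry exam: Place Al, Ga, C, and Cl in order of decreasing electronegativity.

Cl > C > Ga > Al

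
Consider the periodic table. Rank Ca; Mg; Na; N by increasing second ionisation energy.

Ca < Mg < N < Na

After 1 electron has been removed, what remains? Ca⁺ still has 1 valence electron; Mg⁺ still has 1 valence electron; Na⁺ is the bare [Ne] core; N⁺ still has 4 valence electrons.
Breaking into a closed-shell core is much more expensive than removing a leftover valence electron — Na has the largest IE_2 here.
Valence configurations: Ca⁺ [Ar]4s¹, Mg⁺ [Ne]3s¹, N⁺ [He]2s²2p².
Approximate IE_2 values (kJ/mol): Ca 1145, Mg 1451, Na 4562, N 2856.
Overall IE_2 order: Ca < Mg < N < Na.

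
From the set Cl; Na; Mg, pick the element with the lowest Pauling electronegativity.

Na

Na is in period 3, group 1; Mg is in period 3, group 2; Cl is in period 3, group 17.
Atoms toward the upper right of the periodic table pull bonding electrons most strongly.
All lie in period 3, so electronegativity increases left to right.
The lowest Pauling electronegativity among these belongs to Na.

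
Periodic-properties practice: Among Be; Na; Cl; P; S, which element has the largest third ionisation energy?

After 2 electrons have been removed, what remains? Be²⁺ is the bare [He] core; Na²⁺ is already 1 electron into the core; Cl²⁺ still has 5 valence electrons; P²⁺ still has 3 valence electrons; S²⁺ still has 4 valence electrons.
Pulling an electron out of a noble-gas core costs far more than removing a remaining valence electron, so Na and Be sit at the high end of IE_3.
Valence configurations: Cl²⁺ [Ne]3s²3p³, P²⁺ [Ne]3s²3p¹, S²⁺ [Ne]3s²3p².
Approximate IE_3 values (kJ/mol): Be 14849, Na 6910, Cl 3822, P 2914, S 3357.
Overall IE_3 order: P < S < Cl < Na < Be.

Be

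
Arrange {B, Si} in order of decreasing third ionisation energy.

Consider each +2 ion: B²⁺ still has 1 valence electron; Si²⁺ still has 2 valence electrons.
All are still removing valence electrons, so compare the +2 ions as you would atoms: IE_3 generally rises across a period (higher Z_eff) and falls down a group (larger shell), subject to the usual subshell exceptions.
Valence configurations: B²⁺ [He]2s¹, Si²⁺ [Ne]3s².
Approximate IE_3 values (kJ/mol): B 3660, Si 3232.
Putting it together, IE_3: Si < B.

B, Si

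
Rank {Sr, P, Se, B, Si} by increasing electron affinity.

Electron affinity generally becomes more exothermic across a period toward the halogens and less exothermic down a group.
Neither a single period nor a single group — weigh both effects.
B > Sr: both effects reinforce here, so B is clearly the higher of the two.
P > B: the two effects oppose for this pair; the across-period effect wins (72 vs 27 kJ/mol).
Si > P: this pair runs against the simple trend — see the exception note.
Se > Si: period and group pull opposite ways; the across-period shift dominates (195 vs 134 kJ/mol).
Note the exception: Si has a higher electron affinity than P, contrary to the simple trend — adding an electron to P's half-filled 3p³ is unfavourable, so Si (3p²) has the more exothermic EA.
Tabulated electron affinity (kJ/mol): B 27, Si 134, P 72, Se 195, Sr 5.
So from lowest to highest: Sr < B < P < Si < Se.

Sr < B < P < Si < Se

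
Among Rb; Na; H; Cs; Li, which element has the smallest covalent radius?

H

H is in period 1, group 1; Li is in period 2, group 1; Na is in period 3, group 1; Rb is in period 5, group 1; Cs is in period 6, group 1.
Moving right in a period, electrons are added to the same shell under a stronger nuclear pull, so atoms get smaller; moving down, a new shell is opened and atoms get larger.
All are in group 1, so atomic radius increases down the group.
The smallest covalent radius among these belongs to H.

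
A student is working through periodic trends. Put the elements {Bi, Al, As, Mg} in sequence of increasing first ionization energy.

First ionization energy rises across a period (greater Z_eff holds electrons more tightly) and falls down a group (valence electrons are farther from the nucleus).
These span different periods and groups, so the two trends combine.
Bi > Al: period and group pull opposite ways; the across-period shift dominates (703 vs 578 kJ/mol).
Mg > Bi: period and group pull opposite ways; the down-group shift dominates (738 vs 703 kJ/mol).
As > Mg: the two effects oppose for this pair; the across-period effect wins (947 vs 738 kJ/mol).
Note the exception: Mg has a higher first ionization energy than Al, contrary to the simple trend — Al's single 3p electron is easier to remove than one from Mg's filled 3s².
Approximate values (kJ/mol): Mg 738, Al 578, As 947, Bi 703.
So from lowest to highest: Al < Bi < Mg < As.

Al < Bi < Mg < As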